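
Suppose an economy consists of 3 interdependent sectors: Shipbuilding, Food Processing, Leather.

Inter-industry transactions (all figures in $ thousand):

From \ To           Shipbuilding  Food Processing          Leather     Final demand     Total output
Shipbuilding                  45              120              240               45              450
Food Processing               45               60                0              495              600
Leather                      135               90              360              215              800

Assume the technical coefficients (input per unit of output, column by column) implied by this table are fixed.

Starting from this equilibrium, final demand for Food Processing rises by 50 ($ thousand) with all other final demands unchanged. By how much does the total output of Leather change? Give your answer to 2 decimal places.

Δx_3 = 27.94

Technical coefficients a_ij = z_ij / X_j:
  a_11 = 45/450 = 0.10, a_21 = 45/450 = 0.10, a_31 = 135/450 = 0.30
  a_12 = 120/600 = 0.20, a_22 = 60/600 = 0.10, a_32 = 90/600 = 0.15
  a_13 = 240/800 = 0.30, a_23 = 0/800 = 0.00, a_33 = 360/800 = 0.45
I − A =
  [   0.90    -0.20    -0.30]
  [  -0.10     0.90     0.00]
  [  -0.30    -0.15     0.55]
Cofactors of I−A, C_ij = (−1)^(i+j)·(minor ij) (rows/columns in the sector order above):
  C_11 = (0.90)(0.55) − (0.00)(-0.15) = 0.4950
  C_12 = −[(-0.10)(0.55) − (0.00)(-0.30)] = 0.0550
  C_13 = (-0.10)(-0.15) − (0.90)(-0.30) = 0.2850
  C_21 = −[(-0.20)(0.55) − (-0.30)(-0.15)] = 0.1550
  C_22 = (0.90)(0.55) − (-0.30)(-0.30) = 0.4050
  C_23 = −[(0.90)(-0.15) − (-0.20)(-0.30)] = 0.1950
  C_31 = (-0.20)(0.00) − (-0.30)(0.90) = 0.2700
  C_32 = −[(0.90)(0.00) − (-0.30)(-0.10)] = 0.0300
  C_33 = (0.90)(0.90) − (-0.20)(-0.10) = 0.7900
det(I−A) = Σ_j (I−A)_1j·C_1j = (0.90)(0.4950) + (-0.20)(0.0550) + (-0.30)(0.2850) = 0.3490
adj(I−A) = Cᵀ =
  [ 0.4950   0.1550   0.2700]
  [ 0.0550   0.4050   0.0300]
  [ 0.2850   0.1950   0.7900]
(I − A)⁻¹ = adj(I−A) / det(I−A) ≈
  [   1.4183     0.4441     0.7736]
  [   0.1576     1.1605     0.0860]
  [   0.8166     0.5587     2.2636]
Δx = (I − A)⁻¹ Δd with Δd having +50 in the Food Processing component and 0 elsewhere.
So Δx_3 = L_32 · (+50), where L_32 = adj(I−A)_32 / det(I−A) = 0.1950 / 0.3490.
Δx_3 = 0.1950 × (+50) / 0.3490 = 9.75 / 0.3490 ≈ 27.94.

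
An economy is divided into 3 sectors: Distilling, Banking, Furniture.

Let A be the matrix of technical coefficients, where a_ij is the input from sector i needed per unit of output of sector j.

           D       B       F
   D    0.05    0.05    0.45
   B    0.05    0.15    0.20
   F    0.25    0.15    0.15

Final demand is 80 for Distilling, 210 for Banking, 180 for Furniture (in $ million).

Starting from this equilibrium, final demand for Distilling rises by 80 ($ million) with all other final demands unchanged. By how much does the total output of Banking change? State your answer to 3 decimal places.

I − A =
  [   0.95    -0.05    -0.45]
  [  -0.05     0.85    -0.20]
  [  -0.25    -0.15     0.85]
Cofactors of I−A, C_ij = (−1)^(i+j)·(minor ij) (rows/columns in the sector order above):
  C_11 = (0.85)(0.85) − (-0.20)(-0.15) = 0.6925
  C_12 = −[(-0.05)(0.85) − (-0.20)(-0.25)] = 0.0925
  C_13 = (-0.05)(-0.15) − (0.85)(-0.25) = 0.2200
  C_21 = −[(-0.05)(0.85) − (-0.45)(-0.15)] = 0.1100
  C_22 = (0.95)(0.85) − (-0.45)(-0.25) = 0.6950
  C_23 = −[(0.95)(-0.15) − (-0.05)(-0.25)] = 0.1550
  C_31 = (-0.05)(-0.20) − (-0.45)(0.85) = 0.3925
  C_32 = −[(0.95)(-0.20) − (-0.45)(-0.05)] = 0.2125
  C_33 = (0.95)(0.85) − (-0.05)(-0.05) = 0.8050
det(I−A) = Σ_j (I−A)_1j·C_1j = (0.95)(0.6925) + (-0.05)(0.0925) + (-0.45)(0.2200) = 0.55425
adj(I−A) = Cᵀ =
  [ 0.6925   0.1100   0.3925]
  [ 0.0925   0.6950   0.2125]
  [ 0.2200   0.1550   0.8050]
(I − A)⁻¹ = adj(I−A) / det(I−A) ≈
  [   1.2494     0.1985     0.7082]
  [   0.1669     1.2539     0.3834]
  [   0.3969     0.2797     1.4524]
Δx = (I − A)⁻¹ Δd with Δd having +80 in the Distilling component and 0 elsewhere.
So Δx_B = L_BD · (+80), where L_BD = adj(I−A)_BD / det(I−A) = 0.0925 / 0.55425.
Δx_B = 0.0925 × (+80) / 0.55425 = 7.40 / 0.55425 ≈ 13.351.

Δx_B = 13.351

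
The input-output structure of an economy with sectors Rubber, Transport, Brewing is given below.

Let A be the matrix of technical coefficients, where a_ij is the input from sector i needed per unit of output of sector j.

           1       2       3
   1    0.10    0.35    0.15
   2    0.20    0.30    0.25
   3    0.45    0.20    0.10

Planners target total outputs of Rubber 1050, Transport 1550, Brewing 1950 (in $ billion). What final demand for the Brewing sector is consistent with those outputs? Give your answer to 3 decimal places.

d_3 = 972.500

I − A =
  [   0.90    -0.35    -0.15]
  [  -0.20     0.70    -0.25]
  [  -0.45    -0.20     0.90]
d = (I − A) x:
  d_1 = (+0.90)·1050 + (-0.35)·1550 + (-0.15)·1950 = 110.000
  d_2 = (-0.20)·1050 + (+0.70)·1550 + (-0.25)·1950 = 387.500
  d_3 = (-0.45)·1050 + (-0.20)·1550 + (+0.90)·1950 = 972.500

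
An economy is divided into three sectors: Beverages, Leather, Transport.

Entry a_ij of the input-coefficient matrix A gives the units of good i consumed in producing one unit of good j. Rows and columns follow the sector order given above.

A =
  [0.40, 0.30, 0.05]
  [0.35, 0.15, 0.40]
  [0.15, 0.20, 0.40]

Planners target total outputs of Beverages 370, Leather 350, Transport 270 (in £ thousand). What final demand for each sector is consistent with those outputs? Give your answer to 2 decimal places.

d_1 = 103.50, d_2 = 60.00, d_3 = 36.50

I − A =
  [   0.60    -0.30    -0.05]
  [  -0.35     0.85    -0.40]
  [  -0.15    -0.20     0.60]
d = (I − A) x:
  d_1 = (+0.60)·370 + (-0.30)·350 + (-0.05)·270 = 103.50
  d_2 = (-0.35)·370 + (+0.85)·350 + (-0.40)·270 = 60.00
  d_3 = (-0.15)·370 + (-0.20)·350 + (+0.60)·270 = 36.50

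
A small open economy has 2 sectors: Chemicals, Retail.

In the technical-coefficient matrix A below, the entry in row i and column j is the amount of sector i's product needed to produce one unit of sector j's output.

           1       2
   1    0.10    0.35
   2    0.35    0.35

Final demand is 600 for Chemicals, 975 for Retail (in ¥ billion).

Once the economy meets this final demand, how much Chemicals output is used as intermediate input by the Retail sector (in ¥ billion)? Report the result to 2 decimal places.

I − A =
  [   0.90    -0.35]
  [  -0.35     0.65]
det(I−A) = (0.90)(0.65) − (-0.35)(-0.35) = 0.4625
adj(I−A) = [[0.65, 0.35], [0.35, 0.90]]
(I − A)⁻¹ = adj(I−A) / det(I−A) ≈
  [   1.4054     0.7568]
  [   0.7568     1.9459]
First solve x = (I − A)⁻¹ d = adj(I−A)·d / det(I−A); in particular x_2 = (0.35·600 + 0.90·975) / 0.4625 = 1087.50 / 0.4625 ≈ 2351.3514.
Intermediate flow from 1 to 2: z_12 = a_12 · x_2 = 0.35 × 1087.50 / 0.4625 = 380.625 / 0.4625 ≈ 822.97.

z_12 = 822.97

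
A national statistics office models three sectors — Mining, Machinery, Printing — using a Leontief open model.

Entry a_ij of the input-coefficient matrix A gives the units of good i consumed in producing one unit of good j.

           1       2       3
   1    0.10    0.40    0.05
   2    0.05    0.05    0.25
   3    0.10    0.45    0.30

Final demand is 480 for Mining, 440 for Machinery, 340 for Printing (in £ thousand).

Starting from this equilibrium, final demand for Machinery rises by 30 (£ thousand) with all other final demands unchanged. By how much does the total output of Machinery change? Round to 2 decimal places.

I − A =
  [   0.90    -0.40    -0.05]
  [  -0.05     0.95    -0.25]
  [  -0.10    -0.45     0.70]
Cofactors of I−A, C_ij = (−1)^(i+j)·(minor ij) (rows/columns in the sector order above):
  C_11 = (0.95)(0.70) − (-0.25)(-0.45) = 0.5525
  C_12 = −[(-0.05)(0.70) − (-0.25)(-0.10)] = 0.0600
  C_13 = (-0.05)(-0.45) − (0.95)(-0.10) = 0.1175
  C_21 = −[(-0.40)(0.70) − (-0.05)(-0.45)] = 0.3025
  C_22 = (0.90)(0.70) − (-0.05)(-0.10) = 0.6250
  C_23 = −[(0.90)(-0.45) − (-0.40)(-0.10)] = 0.4450
  C_31 = (-0.40)(-0.25) − (-0.05)(0.95) = 0.1475
  C_32 = −[(0.90)(-0.25) − (-0.05)(-0.05)] = 0.2275
  C_33 = (0.90)(0.95) − (-0.40)(-0.05) = 0.8350
det(I−A) = Σ_j (I−A)_1j·C_1j = (0.90)(0.5525) + (-0.40)(0.0600) + (-0.05)(0.1175) = 0.467375
adj(I−A) = Cᵀ =
  [ 0.5525   0.3025   0.1475]
  [ 0.0600   0.6250   0.2275]
  [ 0.1175   0.4450   0.8350]
(I − A)⁻¹ = adj(I−A) / det(I−A) ≈
  [   1.1821     0.6472     0.3156]
  [   0.1284     1.3373     0.4868]
  [   0.2514     0.9521     1.7866]
Δx = (I − A)⁻¹ Δd with Δd having +30 in the Machinery component and 0 elsewhere.
So Δx_2 = L_22 · (+30), where L_22 = adj(I−A)_22 / det(I−A) = 0.6250 / 0.467375.
Δx_2 = 0.6250 × (+30) / 0.467375 = 18.75 / 0.467375 ≈ 40.12.

Δx_2 = 40.12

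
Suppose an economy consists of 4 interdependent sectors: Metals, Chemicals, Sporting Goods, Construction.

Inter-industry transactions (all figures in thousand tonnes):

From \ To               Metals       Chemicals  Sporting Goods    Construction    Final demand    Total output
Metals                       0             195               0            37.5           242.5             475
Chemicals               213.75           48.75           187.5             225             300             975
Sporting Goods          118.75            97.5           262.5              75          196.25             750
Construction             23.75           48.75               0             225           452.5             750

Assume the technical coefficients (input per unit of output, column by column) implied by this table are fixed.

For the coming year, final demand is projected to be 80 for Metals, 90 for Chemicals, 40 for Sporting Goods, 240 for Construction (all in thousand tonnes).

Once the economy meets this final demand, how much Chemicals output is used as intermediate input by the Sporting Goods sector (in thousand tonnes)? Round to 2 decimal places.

z_23 = 60.28

Technical coefficients a_ij = z_ij / X_j:
  a_11 = 0/475 = 0.00, a_21 = 213.75/475 = 0.45, a_31 = 118.75/475 = 0.25, a_41 = 23.75/475 = 0.05
  a_12 = 195/975 = 0.20, a_22 = 48.75/975 = 0.05, a_32 = 97.5/975 = 0.10, a_42 = 48.75/975 = 0.05
  a_13 = 0/750 = 0.00, a_23 = 187.5/750 = 0.25, a_33 = 262.5/750 = 0.35, a_43 = 0/750 = 0.00
  a_14 = 37.5/750 = 0.05, a_24 = 225/750 = 0.30, a_34 = 75/750 = 0.10, a_44 = 225/750 = 0.30
I − A =
  [   1.00    -0.20     0.00    -0.05]
  [  -0.45     0.95    -0.25    -0.30]
  [  -0.25    -0.10     0.65    -0.10]
  [  -0.05    -0.05     0.00     0.70]
Compute the cofactors C_ij = (−1)^(i+j)·(3×3 minor ij) of I−A; the adjugate is their transpose:
adj(I−A) = Cᵀ =
  [ 0.403750   0.092625   0.035625   0.073625]
  [ 0.259500   0.453375   0.174375   0.237750]
  [ 0.202500   0.111375   0.580500   0.145125]
  [ 0.047375   0.039000   0.015000   0.521500]
det(I−A) = Σ_j (I−A)_1j·C_1j = (1.00)(0.403750) + (-0.20)(0.259500) + (0.00)(0.202500) + (-0.05)(0.047375) = 0.34948125
(I − A)⁻¹ = adj(I−A) / det(I−A) ≈
  [   1.1553     0.2650     0.1019     0.2107]
  [   0.7425     1.2973     0.4990     0.6803]
  [   0.5794     0.3187     1.6610     0.4153]
  [   0.1356     0.1116     0.0429     1.4922]
First solve x = (I − A)⁻¹ d = adj(I−A)·d / det(I−A); in particular x_3 = (0.202500·80 + 0.111375·90 + 0.580500·40 + 0.145125·240) / 0.34948125 = 84.27375 / 0.34948125 ≈ 241.1395.
Intermediate flow from 2 to 3: z_23 = a_23 · x_3 = 0.25 × 84.27375 / 0.34948125 = 21.0684375 / 0.34948125 ≈ 60.28.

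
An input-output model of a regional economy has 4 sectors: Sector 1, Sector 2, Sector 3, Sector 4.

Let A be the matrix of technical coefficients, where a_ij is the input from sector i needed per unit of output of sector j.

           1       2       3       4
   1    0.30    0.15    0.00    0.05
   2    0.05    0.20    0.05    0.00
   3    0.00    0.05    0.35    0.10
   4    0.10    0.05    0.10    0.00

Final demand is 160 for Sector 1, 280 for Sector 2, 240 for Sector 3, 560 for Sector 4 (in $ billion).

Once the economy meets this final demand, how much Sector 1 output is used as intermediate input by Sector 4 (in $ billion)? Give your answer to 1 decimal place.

I − A =
  [   0.70    -0.15     0.00    -0.05]
  [  -0.05     0.80    -0.05     0.00]
  [   0.00    -0.05     0.65    -0.10]
  [  -0.10    -0.05    -0.10     1.00]
Compute the cofactors C_ij = (−1)^(i+j)·(3×3 minor ij) of I−A; the adjugate is their transpose:
adj(I−A) = Cᵀ =
  [ 0.509250   0.097875   0.011625   0.026625]
  [ 0.032500   0.444750   0.035000   0.005125]
  [ 0.010750   0.039750   0.548375   0.055375]
  [ 0.053625   0.036000   0.057750   0.357375]
det(I−A) = Σ_j (I−A)_1j·C_1j = (0.70)(0.509250) + (-0.15)(0.032500) + (0.00)(0.010750) + (-0.05)(0.053625) = 0.34891875
(I − A)⁻¹ = adj(I−A) / det(I−A) ≈
  [   1.4595     0.2805     0.0333     0.0763]
  [   0.0931     1.2747     0.1003     0.0147]
  [   0.0308     0.1139     1.5716     0.1587]
  [   0.1537     0.1032     0.1655     1.0242]
First solve x = (I − A)⁻¹ d = adj(I−A)·d / det(I−A); in particular x_4 = (0.053625·160 + 0.036000·280 + 0.057750·240 + 0.357375·560) / 0.34891875 = 232.65 / 0.34891875 ≈ 666.774.
Intermediate flow from 1 to 4: z_14 = a_14 · x_4 = 0.05 × 232.65 / 0.34891875 = 11.6325 / 0.34891875 ≈ 33.3.

z_14 = 33.3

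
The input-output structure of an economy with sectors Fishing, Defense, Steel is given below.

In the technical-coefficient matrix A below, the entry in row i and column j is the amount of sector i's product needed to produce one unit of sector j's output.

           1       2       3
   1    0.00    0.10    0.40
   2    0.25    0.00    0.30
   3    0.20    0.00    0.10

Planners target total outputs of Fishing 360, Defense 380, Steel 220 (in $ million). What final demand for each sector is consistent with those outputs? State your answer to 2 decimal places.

d_1 = 234.00, d_2 = 224.00, d_3 = 126.00

I − A =
  [   1.00    -0.10    -0.40]
  [  -0.25     1.00    -0.30]
  [  -0.20     0.00     0.90]
d = (I − A) x:
  d_1 = (+1.00)·360 + (-0.10)·380 + (-0.40)·220 = 234.00
  d_2 = (-0.25)·360 + (+1.00)·380 + (-0.30)·220 = 224.00
  d_3 = (-0.20)·360 + (+0.00)·380 + (+0.90)·220 = 126.00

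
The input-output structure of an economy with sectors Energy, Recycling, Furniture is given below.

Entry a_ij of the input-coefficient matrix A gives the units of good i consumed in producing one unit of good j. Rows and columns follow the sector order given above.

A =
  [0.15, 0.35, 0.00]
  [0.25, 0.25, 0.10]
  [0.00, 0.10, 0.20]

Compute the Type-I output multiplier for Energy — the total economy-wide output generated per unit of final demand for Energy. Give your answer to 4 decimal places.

m_1 = 1.8888

I − A =
  [   0.85    -0.35     0.00]
  [  -0.25     0.75    -0.10]
  [   0.00    -0.10     0.80]
Cofactors of I−A, C_ij = (−1)^(i+j)·(minor ij) (rows/columns in the sector order above):
  C_11 = (0.75)(0.80) − (-0.10)(-0.10) = 0.5900
  C_12 = −[(-0.25)(0.80) − (-0.10)(0.00)] = 0.2000
  C_13 = (-0.25)(-0.10) − (0.75)(0.00) = 0.0250
  C_21 = −[(-0.35)(0.80) − (0.00)(-0.10)] = 0.2800
  C_22 = (0.85)(0.80) − (0.00)(0.00) = 0.6800
  C_23 = −[(0.85)(-0.10) − (-0.35)(0.00)] = 0.0850
  C_31 = (-0.35)(-0.10) − (0.00)(0.75) = 0.0350
  C_32 = −[(0.85)(-0.10) − (0.00)(-0.25)] = 0.0850
  C_33 = (0.85)(0.75) − (-0.35)(-0.25) = 0.5500
det(I−A) = Σ_j (I−A)_1j·C_1j = (0.85)(0.5900) + (-0.35)(0.2000) + (0.00)(0.0250) = 0.4315
adj(I−A) = Cᵀ =
  [ 0.5900   0.2800   0.0350]
  [ 0.2000   0.6800   0.0850]
  [ 0.0250   0.0850   0.5500]
(I − A)⁻¹ = adj(I−A) / det(I−A) ≈
  [   1.36732     0.64890     0.08111]
  [   0.46350     1.57590     0.19699]
  [   0.05794     0.19699     1.27462]
The output multiplier for sector j is the column-j sum of the Leontief inverse (I − A)⁻¹ = adj(I−A) / det(I−A).
Column 1 of adj(I−A): (0.5900, 0.2000, 0.0250); det(I−A) = 0.4315.
m_1 = (0.5900 + 0.2000 + 0.0250) / 0.4315 = 0.815 / 0.4315 ≈ 1.8888.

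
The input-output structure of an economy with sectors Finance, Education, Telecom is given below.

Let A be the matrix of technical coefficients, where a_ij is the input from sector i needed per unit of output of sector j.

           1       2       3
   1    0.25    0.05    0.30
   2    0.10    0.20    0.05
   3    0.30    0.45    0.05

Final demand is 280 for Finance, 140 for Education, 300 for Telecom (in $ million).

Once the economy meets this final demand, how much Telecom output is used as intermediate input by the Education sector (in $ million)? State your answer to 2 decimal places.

I − A =
  [   0.75    -0.05    -0.30]
  [  -0.10     0.80    -0.05]
  [  -0.30    -0.45     0.95]
Cofactors of I−A, C_ij = (−1)^(i+j)·(minor ij) (rows/columns in the sector order above):
  C_11 = (0.80)(0.95) − (-0.05)(-0.45) = 0.7375
  C_12 = −[(-0.10)(0.95) − (-0.05)(-0.30)] = 0.1100
  C_13 = (-0.10)(-0.45) − (0.80)(-0.30) = 0.2850
  C_21 = −[(-0.05)(0.95) − (-0.30)(-0.45)] = 0.1825
  C_22 = (0.75)(0.95) − (-0.30)(-0.30) = 0.6225
  C_23 = −[(0.75)(-0.45) − (-0.05)(-0.30)] = 0.3525
  C_31 = (-0.05)(-0.05) − (-0.30)(0.80) = 0.2425
  C_32 = −[(0.75)(-0.05) − (-0.30)(-0.10)] = 0.0675
  C_33 = (0.75)(0.80) − (-0.05)(-0.10) = 0.5950
det(I−A) = Σ_j (I−A)_1j·C_1j = (0.75)(0.7375) + (-0.05)(0.1100) + (-0.30)(0.2850) = 0.462125
adj(I−A) = Cᵀ =
  [ 0.7375   0.1825   0.2425]
  [ 0.1100   0.6225   0.0675]
  [ 0.2850   0.3525   0.5950]
(I − A)⁻¹ = adj(I−A) / det(I−A) ≈
  [   1.5959     0.3949     0.5247]
  [   0.2380     1.3470     0.1461]
  [   0.6167     0.7628     1.2875]
First solve x = (I − A)⁻¹ d = adj(I−A)·d / det(I−A); in particular x_2 = (0.1100·280 + 0.6225·140 + 0.0675·300) / 0.462125 = 138.20 / 0.462125 ≈ 299.0533.
Intermediate flow from 3 to 2: z_32 = a_32 · x_2 = 0.45 × 138.20 / 0.462125 = 62.19 / 0.462125 ≈ 134.57.

z_32 = 134.57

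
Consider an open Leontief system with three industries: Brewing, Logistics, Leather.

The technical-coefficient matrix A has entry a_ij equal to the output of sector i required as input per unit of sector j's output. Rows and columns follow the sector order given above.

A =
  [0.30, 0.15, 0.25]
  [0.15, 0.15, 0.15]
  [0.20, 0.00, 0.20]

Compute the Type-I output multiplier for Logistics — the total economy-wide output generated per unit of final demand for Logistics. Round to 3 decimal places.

m_2 = 1.606

I − A =
  [   0.70    -0.15    -0.25]
  [  -0.15     0.85    -0.15]
  [  -0.20     0.00     0.80]
Cofactors of I−A, C_ij = (−1)^(i+j)·(minor ij) (rows/columns in the sector order above):
  C_11 = (0.85)(0.80) − (-0.15)(0.00) = 0.6800
  C_12 = −[(-0.15)(0.80) − (-0.15)(-0.20)] = 0.1500
  C_13 = (-0.15)(0.00) − (0.85)(-0.20) = 0.1700
  C_21 = −[(-0.15)(0.80) − (-0.25)(0.00)] = 0.1200
  C_22 = (0.70)(0.80) − (-0.25)(-0.20) = 0.5100
  C_23 = −[(0.70)(0.00) − (-0.15)(-0.20)] = 0.0300
  C_31 = (-0.15)(-0.15) − (-0.25)(0.85) = 0.2350
  C_32 = −[(0.70)(-0.15) − (-0.25)(-0.15)] = 0.1425
  C_33 = (0.70)(0.85) − (-0.15)(-0.15) = 0.5725
det(I−A) = Σ_j (I−A)_1j·C_1j = (0.70)(0.6800) + (-0.15)(0.1500) + (-0.25)(0.1700) = 0.4110
adj(I−A) = Cᵀ =
  [ 0.6800   0.1200   0.2350]
  [ 0.1500   0.5100   0.1425]
  [ 0.1700   0.0300   0.5725]
(I − A)⁻¹ = adj(I−A) / det(I−A) ≈
  [   1.6545     0.2920     0.5718]
  [   0.3650     1.2409     0.3467]
  [   0.4136     0.0730     1.3929]
The output multiplier for sector j is the column-j sum of the Leontief inverse (I − A)⁻¹ = adj(I−A) / det(I−A).
Column 2 of adj(I−A): (0.1200, 0.5100, 0.0300); det(I−A) = 0.4110.
m_2 = (0.1200 + 0.5100 + 0.0300) / 0.4110 = 0.66 / 0.4110 ≈ 1.606.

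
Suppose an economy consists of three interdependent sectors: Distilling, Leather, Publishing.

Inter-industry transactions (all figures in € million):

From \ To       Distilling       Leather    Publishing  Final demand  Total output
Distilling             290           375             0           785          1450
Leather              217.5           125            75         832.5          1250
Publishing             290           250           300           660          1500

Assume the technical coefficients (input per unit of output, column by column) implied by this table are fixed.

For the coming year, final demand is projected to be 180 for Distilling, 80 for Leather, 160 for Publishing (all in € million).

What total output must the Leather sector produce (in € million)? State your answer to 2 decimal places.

Technical coefficients a_ij = z_ij / X_j:
  a_DD = 290/1450 = 0.20, a_LD = 217.5/1450 = 0.15, a_PD = 290/1450 = 0.20
  a_DL = 375/1250 = 0.30, a_LL = 125/1250 = 0.10, a_PL = 250/1250 = 0.20
  a_DP = 0/1500 = 0.00, a_LP = 75/1500 = 0.05, a_PP = 300/1500 = 0.20
I − A =
  [   0.80    -0.30     0.00]
  [  -0.15     0.90    -0.05]
  [  -0.20    -0.20     0.80]
Cofactors of I−A, C_ij = (−1)^(i+j)·(minor ij) (rows/columns in the sector order above):
  C_11 = (0.90)(0.80) − (-0.05)(-0.20) = 0.7100
  C_12 = −[(-0.15)(0.80) − (-0.05)(-0.20)] = 0.1300
  C_13 = (-0.15)(-0.20) − (0.90)(-0.20) = 0.2100
  C_21 = −[(-0.30)(0.80) − (0.00)(-0.20)] = 0.2400
  C_22 = (0.80)(0.80) − (0.00)(-0.20) = 0.6400
  C_23 = −[(0.80)(-0.20) − (-0.30)(-0.20)] = 0.2200
  C_31 = (-0.30)(-0.05) − (0.00)(0.90) = 0.0150
  C_32 = −[(0.80)(-0.05) − (0.00)(-0.15)] = 0.0400
  C_33 = (0.80)(0.90) − (-0.30)(-0.15) = 0.6750
det(I−A) = Σ_j (I−A)_1j·C_1j = (0.80)(0.7100) + (-0.30)(0.1300) + (0.00)(0.2100) = 0.5290
adj(I−A) = Cᵀ =
  [ 0.7100   0.2400   0.0150]
  [ 0.1300   0.6400   0.0400]
  [ 0.2100   0.2200   0.6750]
(I − A)⁻¹ = adj(I−A) / det(I−A) ≈
  [   1.3422     0.4537     0.0284]
  [   0.2457     1.2098     0.0756]
  [   0.3970     0.4159     1.2760]
x = (I − A)⁻¹ d = adj(I−A)·d / det(I−A), with det(I−A) = 0.5290:
  x_D = (0.7100·180 + 0.2400·80 + 0.0150·160) / 0.5290 = 149.40 / 0.5290 ≈ 282.42
  x_L = (0.1300·180 + 0.6400·80 + 0.0400·160) / 0.5290 = 81.00 / 0.5290 ≈ 153.12
  x_P = (0.2100·180 + 0.2200·80 + 0.6750·160) / 0.5290 = 163.40 / 0.5290 ≈ 308.88

x_L = 153.12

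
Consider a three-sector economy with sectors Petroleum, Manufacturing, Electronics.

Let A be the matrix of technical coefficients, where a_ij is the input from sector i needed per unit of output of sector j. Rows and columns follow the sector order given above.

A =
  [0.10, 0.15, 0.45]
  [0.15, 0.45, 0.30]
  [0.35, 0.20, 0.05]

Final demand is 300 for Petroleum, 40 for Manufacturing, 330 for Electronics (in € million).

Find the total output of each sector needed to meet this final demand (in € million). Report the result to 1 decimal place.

x_1 = 876.6, x_2 = 765.3, x_3 = 831.5

I − A =
  [   0.90    -0.15    -0.45]
  [  -0.15     0.55    -0.30]
  [  -0.35    -0.20     0.95]
Cofactors of I−A, C_ij = (−1)^(i+j)·(minor ij) (rows/columns in the sector order above):
  C_11 = (0.55)(0.95) − (-0.30)(-0.20) = 0.4625
  C_12 = −[(-0.15)(0.95) − (-0.30)(-0.35)] = 0.2475
  C_13 = (-0.15)(-0.20) − (0.55)(-0.35) = 0.2225
  C_21 = −[(-0.15)(0.95) − (-0.45)(-0.20)] = 0.2325
  C_22 = (0.90)(0.95) − (-0.45)(-0.35) = 0.6975
  C_23 = −[(0.90)(-0.20) − (-0.15)(-0.35)] = 0.2325
  C_31 = (-0.15)(-0.30) − (-0.45)(0.55) = 0.2925
  C_32 = −[(0.90)(-0.30) − (-0.45)(-0.15)] = 0.3375
  C_33 = (0.90)(0.55) − (-0.15)(-0.15) = 0.4725
det(I−A) = Σ_j (I−A)_1j·C_1j = (0.90)(0.4625) + (-0.15)(0.2475) + (-0.45)(0.2225) = 0.2790
adj(I−A) = Cᵀ =
  [ 0.4625   0.2325   0.2925]
  [ 0.2475   0.6975   0.3375]
  [ 0.2225   0.2325   0.4725]
(I − A)⁻¹ = adj(I−A) / det(I−A) ≈
  [   1.6577     0.8333     1.0484]
  [   0.8871     2.5000     1.2097]
  [   0.7975     0.8333     1.6935]
x = (I − A)⁻¹ d = adj(I−A)·d / det(I−A), with det(I−A) = 0.2790:
  x_1 = (0.4625·300 + 0.2325·40 + 0.2925·330) / 0.2790 = 244.575 / 0.2790 ≈ 876.6
  x_2 = (0.2475·300 + 0.6975·40 + 0.3375·330) / 0.2790 = 213.525 / 0.2790 ≈ 765.3
  x_3 = (0.2225·300 + 0.2325·40 + 0.4725·330) / 0.2790 = 231.975 / 0.2790 ≈ 831.5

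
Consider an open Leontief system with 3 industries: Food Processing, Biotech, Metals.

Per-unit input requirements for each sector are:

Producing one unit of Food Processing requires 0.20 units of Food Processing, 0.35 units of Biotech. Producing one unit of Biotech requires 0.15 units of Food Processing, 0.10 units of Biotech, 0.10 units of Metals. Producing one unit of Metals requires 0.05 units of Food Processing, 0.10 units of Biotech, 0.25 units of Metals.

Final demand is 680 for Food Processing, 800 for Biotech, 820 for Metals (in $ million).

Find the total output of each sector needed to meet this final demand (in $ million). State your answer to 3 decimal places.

I − A =
  [   0.80    -0.15    -0.05]
  [  -0.35     0.90    -0.10]
  [   0.00    -0.10     0.75]
Cofactors of I−A, C_ij = (−1)^(i+j)·(minor ij) (rows/columns in the sector order above):
  C_11 = (0.90)(0.75) − (-0.10)(-0.10) = 0.6650
  C_12 = −[(-0.35)(0.75) − (-0.10)(0.00)] = 0.2625
  C_13 = (-0.35)(-0.10) − (0.90)(0.00) = 0.0350
  C_21 = −[(-0.15)(0.75) − (-0.05)(-0.10)] = 0.1175
  C_22 = (0.80)(0.75) − (-0.05)(0.00) = 0.6000
  C_23 = −[(0.80)(-0.10) − (-0.15)(0.00)] = 0.0800
  C_31 = (-0.15)(-0.10) − (-0.05)(0.90) = 0.0600
  C_32 = −[(0.80)(-0.10) − (-0.05)(-0.35)] = 0.0975
  C_33 = (0.80)(0.90) − (-0.15)(-0.35) = 0.6675
det(I−A) = Σ_j (I−A)_1j·C_1j = (0.80)(0.6650) + (-0.15)(0.2625) + (-0.05)(0.0350) = 0.490875
adj(I−A) = Cᵀ =
  [ 0.6650   0.1175   0.0600]
  [ 0.2625   0.6000   0.0975]
  [ 0.0350   0.0800   0.6675]
(I − A)⁻¹ = adj(I−A) / det(I−A) ≈
  [   1.3547     0.2394     0.1222]
  [   0.5348     1.2223     0.1986]
  [   0.0713     0.1630     1.3598]
x = (I − A)⁻¹ d = adj(I−A)·d / det(I−A), with det(I−A) = 0.490875:
  x_1 = (0.6650·680 + 0.1175·800 + 0.0600·820) / 0.490875 = 595.40 / 0.490875 ≈ 1212.936
  x_2 = (0.2625·680 + 0.6000·800 + 0.0975·820) / 0.490875 = 738.45 / 0.490875 ≈ 1504.354
  x_3 = (0.0350·680 + 0.0800·800 + 0.6675·820) / 0.490875 = 635.15 / 0.490875 ≈ 1293.914

x_1 = 1212.936, x_2 = 1504.354, x_3 = 1293.914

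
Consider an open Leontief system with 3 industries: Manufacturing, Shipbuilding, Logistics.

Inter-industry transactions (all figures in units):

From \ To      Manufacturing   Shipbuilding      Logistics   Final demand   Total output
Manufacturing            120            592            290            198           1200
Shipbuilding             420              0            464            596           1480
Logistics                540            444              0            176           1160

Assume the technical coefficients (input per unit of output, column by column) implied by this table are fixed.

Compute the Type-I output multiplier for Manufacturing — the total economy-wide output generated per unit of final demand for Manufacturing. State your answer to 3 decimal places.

m_M = 4.453

Technical coefficients a_ij = z_ij / X_j:
  a_MM = 120/1200 = 0.10, a_SM = 420/1200 = 0.35, a_LM = 540/1200 = 0.45
  a_MS = 592/1480 = 0.40, a_SS = 0/1480 = 0.00, a_LS = 444/1480 = 0.30
  a_ML = 290/1160 = 0.25, a_SL = 464/1160 = 0.40, a_LL = 0/1160 = 0.00
I − A =
  [   0.90    -0.40    -0.25]
  [  -0.35     1.00    -0.40]
  [  -0.45    -0.30     1.00]
Cofactors of I−A, C_ij = (−1)^(i+j)·(minor ij) (rows/columns in the sector order above):
  C_11 = (1.00)(1.00) − (-0.40)(-0.30) = 0.8800
  C_12 = −[(-0.35)(1.00) − (-0.40)(-0.45)] = 0.5300
  C_13 = (-0.35)(-0.30) − (1.00)(-0.45) = 0.5550
  C_21 = −[(-0.40)(1.00) − (-0.25)(-0.30)] = 0.4750
  C_22 = (0.90)(1.00) − (-0.25)(-0.45) = 0.7875
  C_23 = −[(0.90)(-0.30) − (-0.40)(-0.45)] = 0.4500
  C_31 = (-0.40)(-0.40) − (-0.25)(1.00) = 0.4100
  C_32 = −[(0.90)(-0.40) − (-0.25)(-0.35)] = 0.4475
  C_33 = (0.90)(1.00) − (-0.40)(-0.35) = 0.7600
det(I−A) = Σ_j (I−A)_1j·C_1j = (0.90)(0.8800) + (-0.40)(0.5300) + (-0.25)(0.5550) = 0.44125
adj(I−A) = Cᵀ =
  [ 0.8800   0.4750   0.4100]
  [ 0.5300   0.7875   0.4475]
  [ 0.5550   0.4500   0.7600]
(I − A)⁻¹ = adj(I−A) / det(I−A) ≈
  [   1.9943     1.0765     0.9292]
  [   1.2011     1.7847     1.0142]
  [   1.2578     1.0198     1.7224]
The output multiplier for sector j is the column-j sum of the Leontief inverse (I − A)⁻¹ = adj(I−A) / det(I−A).
Column M of adj(I−A): (0.8800, 0.5300, 0.5550); det(I−A) = 0.44125.
m_M = (0.8800 + 0.5300 + 0.5550) / 0.44125 = 1.965 / 0.44125 ≈ 4.453.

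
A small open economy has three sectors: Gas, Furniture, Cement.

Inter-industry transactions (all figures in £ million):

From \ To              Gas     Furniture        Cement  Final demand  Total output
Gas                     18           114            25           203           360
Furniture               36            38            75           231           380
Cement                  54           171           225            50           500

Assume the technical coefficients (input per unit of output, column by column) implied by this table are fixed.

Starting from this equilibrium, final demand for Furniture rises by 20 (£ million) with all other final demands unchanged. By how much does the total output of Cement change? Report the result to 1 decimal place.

Technical coefficients a_ij = z_ij / X_j:
  a_GG = 18/360 = 0.05, a_FG = 36/360 = 0.10, a_CG = 54/360 = 0.15
  a_GF = 114/380 = 0.30, a_FF = 38/380 = 0.10, a_CF = 171/380 = 0.45
  a_GC = 25/500 = 0.05, a_FC = 75/500 = 0.15, a_CC = 225/500 = 0.45
I − A =
  [   0.95    -0.30    -0.05]
  [  -0.10     0.90    -0.15]
  [  -0.15    -0.45     0.55]
Cofactors of I−A, C_ij = (−1)^(i+j)·(minor ij) (rows/columns in the sector order above):
  C_11 = (0.90)(0.55) − (-0.15)(-0.45) = 0.4275
  C_12 = −[(-0.10)(0.55) − (-0.15)(-0.15)] = 0.0775
  C_13 = (-0.10)(-0.45) − (0.90)(-0.15) = 0.1800
  C_21 = −[(-0.30)(0.55) − (-0.05)(-0.45)] = 0.1875
  C_22 = (0.95)(0.55) − (-0.05)(-0.15) = 0.5150
  C_23 = −[(0.95)(-0.45) − (-0.30)(-0.15)] = 0.4725
  C_31 = (-0.30)(-0.15) − (-0.05)(0.90) = 0.0900
  C_32 = −[(0.95)(-0.15) − (-0.05)(-0.10)] = 0.1475
  C_33 = (0.95)(0.90) − (-0.30)(-0.10) = 0.8250
det(I−A) = Σ_j (I−A)_1j·C_1j = (0.95)(0.4275) + (-0.30)(0.0775) + (-0.05)(0.1800) = 0.373875
adj(I−A) = Cᵀ =
  [ 0.4275   0.1875   0.0900]
  [ 0.0775   0.5150   0.1475]
  [ 0.1800   0.4725   0.8250]
(I − A)⁻¹ = adj(I−A) / det(I−A) ≈
  [   1.1434     0.5015     0.2407]
  [   0.2073     1.3775     0.3945]
  [   0.4814     1.2638     2.2066]
Δx = (I − A)⁻¹ Δd with Δd having +20 in the Furniture component and 0 elsewhere.
So Δx_C = L_CF · (+20), where L_CF = adj(I−A)_CF / det(I−A) = 0.4725 / 0.373875.
Δx_C = 0.4725 × (+20) / 0.373875 = 9.45 / 0.373875 ≈ 25.3.

Δx_C = 25.3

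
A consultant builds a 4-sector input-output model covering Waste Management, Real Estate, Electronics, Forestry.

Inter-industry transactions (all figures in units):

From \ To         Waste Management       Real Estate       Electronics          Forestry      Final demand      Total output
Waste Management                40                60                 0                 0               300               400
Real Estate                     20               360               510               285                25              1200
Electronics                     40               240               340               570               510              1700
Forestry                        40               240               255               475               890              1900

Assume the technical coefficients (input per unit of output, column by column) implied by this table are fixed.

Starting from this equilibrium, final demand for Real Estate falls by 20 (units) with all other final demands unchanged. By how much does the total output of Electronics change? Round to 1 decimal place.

Technical coefficients a_ij = z_ij / X_j:
  a_WW = 40/400 = 0.10, a_RW = 20/400 = 0.05, a_EW = 40/400 = 0.10, a_FW = 40/400 = 0.10
  a_WR = 60/1200 = 0.05, a_RR = 360/1200 = 0.30, a_ER = 240/1200 = 0.20, a_FR = 240/1200 = 0.20
  a_WE = 0/1700 = 0.00, a_RE = 510/1700 = 0.30, a_EE = 340/1700 = 0.20, a_FE = 255/1700 = 0.15
  a_WF = 0/1900 = 0.00, a_RF = 285/1900 = 0.15, a_EF = 570/1900 = 0.30, a_FF = 475/1900 = 0.25
I − A =
  [   0.90    -0.05     0.00     0.00]
  [  -0.05     0.70    -0.30    -0.15]
  [  -0.10    -0.20     0.80    -0.30]
  [  -0.10    -0.20    -0.15     0.75]
Compute the cofactors C_ij = (−1)^(i+j)·(3×3 minor ij) of I−A; the adjugate is their transpose:
adj(I−A) = Cᵀ =
  [ 0.297000   0.027750   0.012375   0.010500]
  [ 0.073500   0.499500   0.222750   0.189000]
  [ 0.084000   0.194250   0.442875   0.216000]
  [ 0.076000   0.175750   0.149625   0.446500]
det(I−A) = Σ_j (I−A)_1j·C_1j = (0.90)(0.297000) + (-0.05)(0.073500) + (0.00)(0.084000) + (0.00)(0.076000) = 0.263625
(I − A)⁻¹ = adj(I−A) / det(I−A) ≈
  [   1.1266     0.1053     0.0469     0.0398]
  [   0.2788     1.8947     0.8450     0.7169]
  [   0.3186     0.7368     1.6799     0.8193]
  [   0.2883     0.6667     0.5676     1.6937]
Δx = (I − A)⁻¹ Δd with Δd having -20 in the Real Estate component and 0 elsewhere.
So Δx_E = L_ER · (-20), where L_ER = adj(I−A)_ER / det(I−A) = 0.194250 / 0.263625.
Δx_E = 0.194250 × (-20) / 0.263625 = -3.885 / 0.263625 ≈ -14.7.

Δx_E = -14.7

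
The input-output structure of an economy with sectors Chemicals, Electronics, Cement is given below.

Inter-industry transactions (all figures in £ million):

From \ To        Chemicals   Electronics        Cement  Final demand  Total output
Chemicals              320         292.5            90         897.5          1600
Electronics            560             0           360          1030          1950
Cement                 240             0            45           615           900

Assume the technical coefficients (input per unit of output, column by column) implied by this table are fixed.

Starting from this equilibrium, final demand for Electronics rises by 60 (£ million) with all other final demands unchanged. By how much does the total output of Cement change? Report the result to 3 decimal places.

Δx_3 = 1.968

Technical coefficients a_ij = z_ij / X_j:
  a_11 = 320/1600 = 0.20, a_21 = 560/1600 = 0.35, a_31 = 240/1600 = 0.15
  a_12 = 292.5/1950 = 0.15, a_22 = 0/1950 = 0.00, a_32 = 0/1950 = 0.00
  a_13 = 90/900 = 0.10, a_23 = 360/900 = 0.40, a_33 = 45/900 = 0.05
I − A =
  [   0.80    -0.15    -0.10]
  [  -0.35     1.00    -0.40]
  [  -0.15     0.00     0.95]
Cofactors of I−A, C_ij = (−1)^(i+j)·(minor ij) (rows/columns in the sector order above):
  C_11 = (1.00)(0.95) − (-0.40)(0.00) = 0.9500
  C_12 = −[(-0.35)(0.95) − (-0.40)(-0.15)] = 0.3925
  C_13 = (-0.35)(0.00) − (1.00)(-0.15) = 0.1500
  C_21 = −[(-0.15)(0.95) − (-0.10)(0.00)] = 0.1425
  C_22 = (0.80)(0.95) − (-0.10)(-0.15) = 0.7450
  C_23 = −[(0.80)(0.00) − (-0.15)(-0.15)] = 0.0225
  C_31 = (-0.15)(-0.40) − (-0.10)(1.00) = 0.1600
  C_32 = −[(0.80)(-0.40) − (-0.10)(-0.35)] = 0.3550
  C_33 = (0.80)(1.00) − (-0.15)(-0.35) = 0.7475
det(I−A) = Σ_j (I−A)_1j·C_1j = (0.80)(0.9500) + (-0.15)(0.3925) + (-0.10)(0.1500) = 0.686125
adj(I−A) = Cᵀ =
  [ 0.9500   0.1425   0.1600]
  [ 0.3925   0.7450   0.3550]
  [ 0.1500   0.0225   0.7475]
(I − A)⁻¹ = adj(I−A) / det(I−A) ≈
  [   1.3846     0.2077     0.2332]
  [   0.5721     1.0858     0.5174]
  [   0.2186     0.0328     1.0895]
Δx = (I − A)⁻¹ Δd with Δd having +60 in the Electronics component and 0 elsewhere.
So Δx_3 = L_32 · (+60), where L_32 = adj(I−A)_32 / det(I−A) = 0.0225 / 0.686125.
Δx_3 = 0.0225 × (+60) / 0.686125 = 1.35 / 0.686125 ≈ 1.968.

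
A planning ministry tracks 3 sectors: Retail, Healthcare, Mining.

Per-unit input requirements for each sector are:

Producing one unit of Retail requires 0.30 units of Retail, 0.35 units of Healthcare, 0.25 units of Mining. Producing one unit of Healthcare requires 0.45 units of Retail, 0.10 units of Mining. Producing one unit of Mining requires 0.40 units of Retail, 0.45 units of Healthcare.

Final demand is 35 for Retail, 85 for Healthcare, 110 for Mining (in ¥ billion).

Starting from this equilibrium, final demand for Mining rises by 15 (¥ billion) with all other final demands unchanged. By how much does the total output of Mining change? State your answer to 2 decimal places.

I − A =
  [   0.70    -0.45    -0.40]
  [  -0.35     1.00    -0.45]
  [  -0.25    -0.10     1.00]
Cofactors of I−A, C_ij = (−1)^(i+j)·(minor ij) (rows/columns in the sector order above):
  C_11 = (1.00)(1.00) − (-0.45)(-0.10) = 0.9550
  C_12 = −[(-0.35)(1.00) − (-0.45)(-0.25)] = 0.4625
  C_13 = (-0.35)(-0.10) − (1.00)(-0.25) = 0.2850
  C_21 = −[(-0.45)(1.00) − (-0.40)(-0.10)] = 0.4900
  C_22 = (0.70)(1.00) − (-0.40)(-0.25) = 0.6000
  C_23 = −[(0.70)(-0.10) − (-0.45)(-0.25)] = 0.1825
  C_31 = (-0.45)(-0.45) − (-0.40)(1.00) = 0.6025
  C_32 = −[(0.70)(-0.45) − (-0.40)(-0.35)] = 0.4550
  C_33 = (0.70)(1.00) − (-0.45)(-0.35) = 0.5425
det(I−A) = Σ_j (I−A)_1j·C_1j = (0.70)(0.9550) + (-0.45)(0.4625) + (-0.40)(0.2850) = 0.346375
adj(I−A) = Cᵀ =
  [ 0.9550   0.4900   0.6025]
  [ 0.4625   0.6000   0.4550]
  [ 0.2850   0.1825   0.5425]
(I − A)⁻¹ = adj(I−A) / det(I−A) ≈
  [   2.7571     1.4147     1.7394]
  [   1.3353     1.7322     1.3136]
  [   0.8228     0.5269     1.5662]
Δx = (I − A)⁻¹ Δd with Δd having +15 in the Mining component and 0 elsewhere.
So Δx_M = L_MM · (+15), where L_MM = adj(I−A)_MM / det(I−A) = 0.5425 / 0.346375.
Δx_M = 0.5425 × (+15) / 0.346375 = 8.1375 / 0.346375 ≈ 23.49.

Δx_M = 23.49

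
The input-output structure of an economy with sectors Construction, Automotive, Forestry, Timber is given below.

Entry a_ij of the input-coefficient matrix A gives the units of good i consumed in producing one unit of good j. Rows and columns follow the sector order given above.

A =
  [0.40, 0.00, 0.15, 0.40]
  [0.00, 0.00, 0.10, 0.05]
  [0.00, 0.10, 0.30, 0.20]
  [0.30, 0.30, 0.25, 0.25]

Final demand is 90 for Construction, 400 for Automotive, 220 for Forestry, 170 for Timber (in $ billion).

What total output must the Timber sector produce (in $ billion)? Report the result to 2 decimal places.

I − A =
  [   0.60     0.00    -0.15    -0.40]
  [   0.00     1.00    -0.10    -0.05]
  [   0.00    -0.10     0.70    -0.20]
  [  -0.30    -0.30    -0.25     0.75]
Compute the cofactors C_ij = (−1)^(i+j)·(3×3 minor ij) of I−A; the adjugate is their transpose:
adj(I−A) = Cᵀ =
  [ 0.44975   0.11425   0.22225   0.30675]
  [ 0.01650   0.19200   0.04275   0.03300]
  [ 0.06150   0.06900   0.32100   0.12300]
  [ 0.20700   0.14550   0.21300   0.41400]
det(I−A) = Σ_j (I−A)_1j·C_1j = (0.60)(0.44975) + (0.00)(0.01650) + (-0.15)(0.06150) + (-0.40)(0.20700) = 0.177825
(I − A)⁻¹ = adj(I−A) / det(I−A) ≈
  [   2.5292     0.6425     1.2498     1.7250]
  [   0.0928     1.0797     0.2404     0.1856]
  [   0.3458     0.3880     1.8051     0.6917]
  [   1.1641     0.8182     1.1978     2.3281]
x = (I − A)⁻¹ d = adj(I−A)·d / det(I−A), with det(I−A) = 0.177825:
  x_C = (0.44975·90 + 0.11425·400 + 0.22225·220 + 0.30675·170) / 0.177825 = 187.22 / 0.177825 ≈ 1052.83
  x_A = (0.01650·90 + 0.19200·400 + 0.04275·220 + 0.03300·170) / 0.177825 = 93.30 / 0.177825 ≈ 524.67
  x_F = (0.06150·90 + 0.06900·400 + 0.32100·220 + 0.12300·170) / 0.177825 = 124.665 / 0.177825 ≈ 701.05
  x_T = (0.20700·90 + 0.14550·400 + 0.21300·220 + 0.41400·170) / 0.177825 = 194.07 / 0.177825 ≈ 1091.35

x_T = 1091.35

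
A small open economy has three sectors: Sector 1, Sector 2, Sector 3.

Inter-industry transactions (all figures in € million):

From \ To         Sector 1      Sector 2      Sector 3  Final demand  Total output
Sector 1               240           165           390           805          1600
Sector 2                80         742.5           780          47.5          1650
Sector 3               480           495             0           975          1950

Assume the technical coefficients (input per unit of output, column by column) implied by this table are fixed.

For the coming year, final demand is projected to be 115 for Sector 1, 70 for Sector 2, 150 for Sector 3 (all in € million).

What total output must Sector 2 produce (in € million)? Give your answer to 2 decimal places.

Technical coefficients a_ij = z_ij / X_j:
  a_11 = 240/1600 = 0.15, a_21 = 80/1600 = 0.05, a_31 = 480/1600 = 0.30
  a_12 = 165/1650 = 0.10, a_22 = 742.5/1650 = 0.45, a_32 = 495/1650 = 0.30
  a_13 = 390/1950 = 0.20, a_23 = 780/1950 = 0.40, a_33 = 0/1950 = 0.00
I − A =
  [   0.85    -0.10    -0.20]
  [  -0.05     0.55    -0.40]
  [  -0.30    -0.30     1.00]
Cofactors of I−A, C_ij = (−1)^(i+j)·(minor ij) (rows/columns in the sector order above):
  C_11 = (0.55)(1.00) − (-0.40)(-0.30) = 0.4300
  C_12 = −[(-0.05)(1.00) − (-0.40)(-0.30)] = 0.1700
  C_13 = (-0.05)(-0.30) − (0.55)(-0.30) = 0.1800
  C_21 = −[(-0.10)(1.00) − (-0.20)(-0.30)] = 0.1600
  C_22 = (0.85)(1.00) − (-0.20)(-0.30) = 0.7900
  C_23 = −[(0.85)(-0.30) − (-0.10)(-0.30)] = 0.2850
  C_31 = (-0.10)(-0.40) − (-0.20)(0.55) = 0.1500
  C_32 = −[(0.85)(-0.40) − (-0.20)(-0.05)] = 0.3500
  C_33 = (0.85)(0.55) − (-0.10)(-0.05) = 0.4625
det(I−A) = Σ_j (I−A)_1j·C_1j = (0.85)(0.4300) + (-0.10)(0.1700) + (-0.20)(0.1800) = 0.3125
adj(I−A) = Cᵀ =
  [ 0.4300   0.1600   0.1500]
  [ 0.1700   0.7900   0.3500]
  [ 0.1800   0.2850   0.4625]
(I − A)⁻¹ = adj(I−A) / det(I−A) ≈
  [   1.3760     0.5120     0.4800]
  [   0.5440     2.5280     1.1200]
  [   0.5760     0.9120     1.4800]
x = (I − A)⁻¹ d = adj(I−A)·d / det(I−A), with det(I−A) = 0.3125:
  x_1 = (0.4300·115 + 0.1600·70 + 0.1500·150) / 0.3125 = 83.15 / 0.3125 = 266.08
  x_2 = (0.1700·115 + 0.7900·70 + 0.3500·150) / 0.3125 = 127.35 / 0.3125 = 407.52
  x_3 = (0.1800·115 + 0.2850·70 + 0.4625·150) / 0.3125 = 110.025 / 0.3125 = 352.08

x_2 = 407.52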